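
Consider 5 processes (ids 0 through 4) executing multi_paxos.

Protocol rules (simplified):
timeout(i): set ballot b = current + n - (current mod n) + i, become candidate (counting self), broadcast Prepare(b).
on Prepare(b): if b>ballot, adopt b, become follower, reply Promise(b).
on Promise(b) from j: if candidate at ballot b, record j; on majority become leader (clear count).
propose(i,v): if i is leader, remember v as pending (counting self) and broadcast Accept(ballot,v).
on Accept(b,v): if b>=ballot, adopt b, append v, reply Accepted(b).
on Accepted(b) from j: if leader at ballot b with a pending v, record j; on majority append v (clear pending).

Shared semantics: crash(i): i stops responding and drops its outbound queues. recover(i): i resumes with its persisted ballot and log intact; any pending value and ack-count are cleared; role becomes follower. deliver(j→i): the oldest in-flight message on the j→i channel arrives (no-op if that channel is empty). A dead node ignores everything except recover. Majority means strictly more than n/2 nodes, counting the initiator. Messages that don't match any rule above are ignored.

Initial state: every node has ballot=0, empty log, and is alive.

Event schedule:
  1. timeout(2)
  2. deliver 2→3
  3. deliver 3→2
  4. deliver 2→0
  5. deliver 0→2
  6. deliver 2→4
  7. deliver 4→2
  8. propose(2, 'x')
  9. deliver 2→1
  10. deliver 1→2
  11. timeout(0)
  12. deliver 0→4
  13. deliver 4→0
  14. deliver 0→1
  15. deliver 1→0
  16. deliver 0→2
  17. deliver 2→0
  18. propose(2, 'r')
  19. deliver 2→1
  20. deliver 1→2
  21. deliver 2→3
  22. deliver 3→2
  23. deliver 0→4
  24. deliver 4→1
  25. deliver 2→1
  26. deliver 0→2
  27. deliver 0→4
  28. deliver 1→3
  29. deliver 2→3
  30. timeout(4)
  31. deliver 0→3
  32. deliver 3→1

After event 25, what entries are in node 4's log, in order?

[1] timeout(2) → N2(cand b7 [-])
[2] deliver 2→3 → N3(foll b7 [-])
[3] deliver 3→2 → ∅
[4] deliver 2→0 → N0(foll b7 [-])
[5] deliver 0→2 → N2(lead b7 [-])
[6] deliver 2→4 → N4(foll b7 [-])
[7] deliver 4→2 → ∅
[8] propose(2,'x') → ∅
[9] deliver 2→1 → N1(foll b7 [-])
[10] deliver 1→2 → ∅
[11] timeout(0) → N0(cand b10 [-])
[12] deliver 0→4 → N4(foll b10 [-])
[13] deliver 4→0 → ∅
[14] deliver 0→1 → N1(foll b10 [-])
[15] deliver 1→0 → N0(lead b10 [-])
[16] deliver 0→2 → N2(foll b10 [-])
[17] deliver 2→0 → ∅
[18] propose(2,'r') → ∅
[19] deliver 2→1 → ∅
[20] deliver 1→2 → ∅
[21] deliver 2→3 → N3(foll b7 [x])
[22] deliver 3→2 → ∅
[23] deliver 0→4 → ∅
[24] deliver 4→1 → ∅
[25] deliver 2→1 → ∅

empty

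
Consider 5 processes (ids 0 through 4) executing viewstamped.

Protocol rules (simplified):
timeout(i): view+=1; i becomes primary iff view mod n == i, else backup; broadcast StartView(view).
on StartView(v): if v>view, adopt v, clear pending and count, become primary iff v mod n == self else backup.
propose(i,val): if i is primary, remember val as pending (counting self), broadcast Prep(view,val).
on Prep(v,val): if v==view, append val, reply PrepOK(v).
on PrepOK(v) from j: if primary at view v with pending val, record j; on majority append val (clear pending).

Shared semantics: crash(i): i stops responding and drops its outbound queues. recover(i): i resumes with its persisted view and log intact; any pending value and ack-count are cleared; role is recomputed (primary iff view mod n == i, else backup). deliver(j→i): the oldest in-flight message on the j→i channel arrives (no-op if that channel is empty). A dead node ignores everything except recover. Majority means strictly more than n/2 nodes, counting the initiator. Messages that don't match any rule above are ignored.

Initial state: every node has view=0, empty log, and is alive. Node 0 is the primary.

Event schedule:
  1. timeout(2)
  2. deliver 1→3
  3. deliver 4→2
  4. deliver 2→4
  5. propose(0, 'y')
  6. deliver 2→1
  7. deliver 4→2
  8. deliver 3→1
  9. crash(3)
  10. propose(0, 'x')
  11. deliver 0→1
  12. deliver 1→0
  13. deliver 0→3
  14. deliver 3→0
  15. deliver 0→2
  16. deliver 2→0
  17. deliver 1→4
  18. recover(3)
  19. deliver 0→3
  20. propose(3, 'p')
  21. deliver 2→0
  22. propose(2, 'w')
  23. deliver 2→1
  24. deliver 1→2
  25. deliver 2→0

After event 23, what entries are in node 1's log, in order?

empty

1. timeout(2):  <2:back v1 ->
2. deliver 1→3:  nop
3. deliver 4→2:  nop
4. deliver 2→4:  <4:back v1 ->
5. propose(0,'y'):  nop
6. deliver 2→1:  <1:prim v1 ->
7. deliver 4→2:  nop
8. deliver 3→1:  nop
9. crash(3):  <3:✗back v0 ->
10. propose(0,'x'):  nop
11. deliver 0→1:  nop
12. deliver 1→0:  nop
13. deliver 0→3:  nop
14. deliver 3→0:  nop
15. deliver 0→2:  nop
16. deliver 2→0:  <0:back v1 ->
17. deliver 1→4:  nop
18. recover(3):  <3:back v0 ->
19. deliver 0→3:  <3:back v0 y>
20. propose(3,'p'):  nop
21. deliver 2→0:  nop
22. propose(2,'w'):  nop
23. deliver 2→1:  nop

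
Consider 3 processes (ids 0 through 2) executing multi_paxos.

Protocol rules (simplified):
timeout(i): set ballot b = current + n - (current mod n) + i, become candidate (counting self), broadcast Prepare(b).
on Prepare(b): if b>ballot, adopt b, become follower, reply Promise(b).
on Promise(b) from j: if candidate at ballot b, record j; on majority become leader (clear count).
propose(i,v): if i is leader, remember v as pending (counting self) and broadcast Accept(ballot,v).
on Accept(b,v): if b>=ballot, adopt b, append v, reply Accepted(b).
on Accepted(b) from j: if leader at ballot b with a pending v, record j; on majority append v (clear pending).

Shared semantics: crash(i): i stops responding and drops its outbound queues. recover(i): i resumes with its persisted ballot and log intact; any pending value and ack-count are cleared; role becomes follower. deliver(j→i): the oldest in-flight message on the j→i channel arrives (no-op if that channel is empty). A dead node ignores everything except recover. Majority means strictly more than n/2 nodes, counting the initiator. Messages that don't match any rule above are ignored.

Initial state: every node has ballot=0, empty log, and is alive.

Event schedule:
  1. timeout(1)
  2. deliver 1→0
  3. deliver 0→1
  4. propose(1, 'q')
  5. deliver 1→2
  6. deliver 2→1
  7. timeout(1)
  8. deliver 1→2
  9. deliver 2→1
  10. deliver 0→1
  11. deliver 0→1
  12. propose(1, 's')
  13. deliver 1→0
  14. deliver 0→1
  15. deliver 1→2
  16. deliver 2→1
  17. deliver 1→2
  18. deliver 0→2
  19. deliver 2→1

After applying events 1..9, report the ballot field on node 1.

7

1. timeout(1):  <1:cand b4 ->
2. deliver 1→0:  <0:foll b4 ->
3. deliver 0→1:  <1:lead b4 ->
4. propose(1,'q'):  nop
5. deliver 1→2:  <2:foll b4 ->
6. deliver 2→1:  nop
7. timeout(1):  <1:cand b7 ->
8. deliver 1→2:  <2:foll b4 q>
9. deliver 2→1:  nop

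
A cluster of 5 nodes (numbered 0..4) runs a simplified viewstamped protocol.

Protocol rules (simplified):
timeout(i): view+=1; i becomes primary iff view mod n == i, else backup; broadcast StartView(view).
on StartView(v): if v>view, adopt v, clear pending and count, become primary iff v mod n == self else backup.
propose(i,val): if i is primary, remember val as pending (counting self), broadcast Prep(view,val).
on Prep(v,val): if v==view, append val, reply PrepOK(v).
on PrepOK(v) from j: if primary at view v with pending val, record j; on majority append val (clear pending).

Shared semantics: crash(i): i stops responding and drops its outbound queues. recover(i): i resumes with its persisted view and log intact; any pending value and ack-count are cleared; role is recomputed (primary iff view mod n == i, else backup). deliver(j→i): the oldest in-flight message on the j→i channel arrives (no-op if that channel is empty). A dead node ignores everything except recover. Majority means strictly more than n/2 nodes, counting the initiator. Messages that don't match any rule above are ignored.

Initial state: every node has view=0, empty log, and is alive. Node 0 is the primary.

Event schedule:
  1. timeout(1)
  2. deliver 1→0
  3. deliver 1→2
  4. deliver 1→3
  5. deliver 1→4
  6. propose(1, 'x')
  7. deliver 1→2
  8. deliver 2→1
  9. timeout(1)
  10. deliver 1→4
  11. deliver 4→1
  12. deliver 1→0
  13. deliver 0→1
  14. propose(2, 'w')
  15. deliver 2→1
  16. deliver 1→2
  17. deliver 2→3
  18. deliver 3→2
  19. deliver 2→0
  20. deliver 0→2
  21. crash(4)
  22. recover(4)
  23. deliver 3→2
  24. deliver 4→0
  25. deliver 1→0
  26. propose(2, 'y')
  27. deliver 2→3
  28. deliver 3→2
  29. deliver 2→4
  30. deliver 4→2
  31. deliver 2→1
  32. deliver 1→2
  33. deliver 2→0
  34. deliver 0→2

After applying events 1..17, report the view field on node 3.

step 1 timeout(1): 1={prim,v=1,log=-}
step 2 deliver 1→0: 0={back,v=1,log=-}
step 3 deliver 1→2: 2={back,v=1,log=-}
step 4 deliver 1→3: 3={back,v=1,log=-}
step 5 deliver 1→4: 4={back,v=1,log=-}
step 6 propose(1,'x'): —
step 7 deliver 1→2: 2={back,v=1,log=x}
step 8 deliver 2→1: —
step 9 timeout(1): 1={back,v=2,log=-}
step 10 deliver 1→4: 4={back,v=1,log=x}
step 11 deliver 4→1: —
step 12 deliver 1→0: 0={back,v=1,log=x}
step 13 deliver 0→1: —
step 14 propose(2,'w'): —
step 15 deliver 2→1: —
step 16 deliver 1→2: 2={prim,v=2,log=x}
step 17 deliver 2→3: —

1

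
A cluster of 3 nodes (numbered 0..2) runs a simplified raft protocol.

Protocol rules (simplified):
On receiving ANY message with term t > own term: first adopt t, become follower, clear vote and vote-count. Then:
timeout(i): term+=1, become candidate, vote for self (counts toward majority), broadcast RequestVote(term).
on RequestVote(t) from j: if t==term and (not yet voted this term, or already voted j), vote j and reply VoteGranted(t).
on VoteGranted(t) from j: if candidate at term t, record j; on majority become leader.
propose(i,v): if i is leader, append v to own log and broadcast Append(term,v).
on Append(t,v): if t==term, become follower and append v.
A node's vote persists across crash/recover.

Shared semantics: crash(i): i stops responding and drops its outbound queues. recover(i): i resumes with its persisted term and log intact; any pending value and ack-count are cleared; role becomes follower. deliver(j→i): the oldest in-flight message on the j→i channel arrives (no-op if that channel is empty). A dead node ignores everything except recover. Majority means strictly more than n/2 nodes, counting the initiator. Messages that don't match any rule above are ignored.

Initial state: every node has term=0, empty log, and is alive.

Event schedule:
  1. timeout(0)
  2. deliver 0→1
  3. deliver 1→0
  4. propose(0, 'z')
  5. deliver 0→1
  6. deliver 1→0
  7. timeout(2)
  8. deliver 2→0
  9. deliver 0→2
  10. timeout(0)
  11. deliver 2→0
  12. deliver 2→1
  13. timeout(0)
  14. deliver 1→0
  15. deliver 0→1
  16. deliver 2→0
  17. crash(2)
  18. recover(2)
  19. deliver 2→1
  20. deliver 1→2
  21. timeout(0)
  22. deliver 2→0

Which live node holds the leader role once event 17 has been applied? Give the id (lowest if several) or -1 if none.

after 1 — timeout(0): n0:cand/t1/[-]
after 2 — deliver 0→1: n1:foll/t1/[-]
after 3 — deliver 1→0: n0:lead/t1/[-]
after 4 — propose(0,'z'): n0:lead/t1/[z]
after 5 — deliver 0→1: n1:foll/t1/[z]
after 6 — deliver 1→0: ·
after 7 — timeout(2): n2:cand/t1/[-]
after 8 — deliver 2→0: ·
after 9 — deliver 0→2: ·
after 10 — timeout(0): n0:cand/t2/[z]
after 11 — deliver 2→0: ·
after 12 — deliver 2→1: ·
after 13 — timeout(0): n0:cand/t3/[z]
after 14 — deliver 1→0: ·
after 15 — deliver 0→1: n1:foll/t2/[z]
after 16 — deliver 2→0: ·
after 17 — crash(2): n2:✗cand/t1/[-]

-1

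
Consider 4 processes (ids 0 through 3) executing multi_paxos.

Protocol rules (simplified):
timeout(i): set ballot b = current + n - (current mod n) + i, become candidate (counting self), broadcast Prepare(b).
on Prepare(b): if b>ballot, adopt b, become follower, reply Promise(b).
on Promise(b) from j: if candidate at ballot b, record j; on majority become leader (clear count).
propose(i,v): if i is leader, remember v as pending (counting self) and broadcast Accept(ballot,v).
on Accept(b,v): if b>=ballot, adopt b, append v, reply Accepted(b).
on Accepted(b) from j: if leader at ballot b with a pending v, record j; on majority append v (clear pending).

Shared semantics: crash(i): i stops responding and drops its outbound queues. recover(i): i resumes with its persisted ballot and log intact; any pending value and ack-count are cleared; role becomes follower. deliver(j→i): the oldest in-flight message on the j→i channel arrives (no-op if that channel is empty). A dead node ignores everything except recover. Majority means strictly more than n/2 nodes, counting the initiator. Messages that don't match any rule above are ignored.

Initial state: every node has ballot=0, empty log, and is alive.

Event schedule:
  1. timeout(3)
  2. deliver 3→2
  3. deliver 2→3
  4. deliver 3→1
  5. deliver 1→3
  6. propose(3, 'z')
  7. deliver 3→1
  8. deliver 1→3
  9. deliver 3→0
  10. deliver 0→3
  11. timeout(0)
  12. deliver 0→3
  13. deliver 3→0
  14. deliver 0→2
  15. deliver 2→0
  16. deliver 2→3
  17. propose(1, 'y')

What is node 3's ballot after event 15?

after 1 — timeout(3): n3:cand/b7/[-]
after 2 — deliver 3→2: n2:foll/b7/[-]
after 3 — deliver 2→3: ·
after 4 — deliver 3→1: n1:foll/b7/[-]
after 5 — deliver 1→3: n3:lead/b7/[-]
after 6 — propose(3,'z'): ·
after 7 — deliver 3→1: n1:foll/b7/[z]
after 8 — deliver 1→3: ·
after 9 — deliver 3→0: n0:foll/b7/[-]
after 10 — deliver 0→3: ·
after 11 — timeout(0): n0:cand/b8/[-]
after 12 — deliver 0→3: n3:foll/b8/[-]
after 13 — deliver 3→0: ·
after 14 — deliver 0→2: n2:foll/b8/[-]
after 15 — deliver 2→0: ·

8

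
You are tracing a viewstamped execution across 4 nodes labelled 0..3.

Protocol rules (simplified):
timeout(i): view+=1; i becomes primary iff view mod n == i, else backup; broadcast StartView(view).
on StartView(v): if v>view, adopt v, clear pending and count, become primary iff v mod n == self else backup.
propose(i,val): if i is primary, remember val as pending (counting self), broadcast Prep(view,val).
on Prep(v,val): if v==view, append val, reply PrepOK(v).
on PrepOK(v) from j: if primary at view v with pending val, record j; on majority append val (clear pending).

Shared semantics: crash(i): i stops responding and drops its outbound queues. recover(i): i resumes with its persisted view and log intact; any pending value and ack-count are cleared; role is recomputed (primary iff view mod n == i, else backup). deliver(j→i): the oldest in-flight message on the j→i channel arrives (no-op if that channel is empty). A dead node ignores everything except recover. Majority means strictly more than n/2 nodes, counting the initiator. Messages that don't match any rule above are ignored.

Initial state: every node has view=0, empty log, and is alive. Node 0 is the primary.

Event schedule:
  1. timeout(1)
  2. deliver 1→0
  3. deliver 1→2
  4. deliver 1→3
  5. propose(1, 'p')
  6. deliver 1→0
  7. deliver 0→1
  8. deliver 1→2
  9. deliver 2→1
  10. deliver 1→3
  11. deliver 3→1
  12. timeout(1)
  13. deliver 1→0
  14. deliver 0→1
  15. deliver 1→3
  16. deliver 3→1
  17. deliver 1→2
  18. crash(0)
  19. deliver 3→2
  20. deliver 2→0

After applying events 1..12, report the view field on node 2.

1

[1] timeout(1) → N1(prim v1 [-])
[2] deliver 1→0 → N0(back v1 [-])
[3] deliver 1→2 → N2(back v1 [-])
[4] deliver 1→3 → N3(back v1 [-])
[5] propose(1,'p') → ∅
[6] deliver 1→0 → N0(back v1 [p])
[7] deliver 0→1 → ∅
[8] deliver 1→2 → N2(back v1 [p])
[9] deliver 2→1 → N1(prim v1 [p])
[10] deliver 1→3 → N3(back v1 [p])
[11] deliver 3→1 → ∅
[12] timeout(1) → N1(back v2 [p])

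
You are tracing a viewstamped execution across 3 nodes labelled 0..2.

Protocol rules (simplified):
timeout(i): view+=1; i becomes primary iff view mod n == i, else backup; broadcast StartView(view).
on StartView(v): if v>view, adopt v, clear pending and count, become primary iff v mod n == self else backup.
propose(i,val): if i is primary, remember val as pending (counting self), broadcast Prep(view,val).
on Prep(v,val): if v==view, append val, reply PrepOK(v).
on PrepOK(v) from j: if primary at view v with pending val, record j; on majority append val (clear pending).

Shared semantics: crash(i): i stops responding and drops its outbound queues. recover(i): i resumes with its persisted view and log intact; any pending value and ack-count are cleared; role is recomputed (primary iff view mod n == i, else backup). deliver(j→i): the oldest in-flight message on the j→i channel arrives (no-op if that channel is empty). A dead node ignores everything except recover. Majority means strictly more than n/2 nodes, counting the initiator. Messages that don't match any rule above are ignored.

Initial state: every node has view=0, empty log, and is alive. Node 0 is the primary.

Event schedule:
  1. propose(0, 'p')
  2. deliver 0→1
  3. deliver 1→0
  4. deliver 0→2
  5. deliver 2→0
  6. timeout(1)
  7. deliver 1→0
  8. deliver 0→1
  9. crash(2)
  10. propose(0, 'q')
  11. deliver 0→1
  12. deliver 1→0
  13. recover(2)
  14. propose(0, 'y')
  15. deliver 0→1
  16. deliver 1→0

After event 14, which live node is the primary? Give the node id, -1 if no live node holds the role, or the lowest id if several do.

1. propose(0,'p'):  nop
2. deliver 0→1:  <1:back v0 p>
3. deliver 1→0:  <0:prim v0 p>
4. deliver 0→2:  <2:back v0 p>
5. deliver 2→0:  nop
6. timeout(1):  <1:prim v1 p>
7. deliver 1→0:  <0:back v1 p>
8. deliver 0→1:  nop
9. crash(2):  <2:✗back v0 p>
10. propose(0,'q'):  nop
11. deliver 0→1:  nop
12. deliver 1→0:  nop
13. recover(2):  <2:back v0 p>
14. propose(0,'y'):  nop

1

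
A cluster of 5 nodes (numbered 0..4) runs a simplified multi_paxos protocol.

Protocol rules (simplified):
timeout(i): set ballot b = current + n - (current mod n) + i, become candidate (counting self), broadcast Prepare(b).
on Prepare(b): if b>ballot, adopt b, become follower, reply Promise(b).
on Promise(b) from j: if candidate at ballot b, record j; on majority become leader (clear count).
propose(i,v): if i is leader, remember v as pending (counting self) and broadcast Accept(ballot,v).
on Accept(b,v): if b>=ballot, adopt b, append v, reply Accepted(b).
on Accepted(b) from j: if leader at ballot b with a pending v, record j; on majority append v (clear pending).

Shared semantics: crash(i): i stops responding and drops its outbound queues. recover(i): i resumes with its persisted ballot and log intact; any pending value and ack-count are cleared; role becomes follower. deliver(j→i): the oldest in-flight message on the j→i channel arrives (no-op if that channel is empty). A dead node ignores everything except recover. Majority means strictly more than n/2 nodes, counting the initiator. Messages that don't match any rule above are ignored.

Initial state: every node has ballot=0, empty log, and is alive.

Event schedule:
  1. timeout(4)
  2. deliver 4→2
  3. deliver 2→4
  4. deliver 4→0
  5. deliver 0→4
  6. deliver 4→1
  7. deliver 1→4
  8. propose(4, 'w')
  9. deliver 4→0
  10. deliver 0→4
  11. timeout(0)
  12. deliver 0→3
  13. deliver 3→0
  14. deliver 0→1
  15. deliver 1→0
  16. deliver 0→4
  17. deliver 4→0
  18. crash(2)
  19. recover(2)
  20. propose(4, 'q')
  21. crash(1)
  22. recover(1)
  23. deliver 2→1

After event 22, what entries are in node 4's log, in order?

[1] timeout(4) → N4(cand b9 [-])
[2] deliver 4→2 → N2(foll b9 [-])
[3] deliver 2→4 → ∅
[4] deliver 4→0 → N0(foll b9 [-])
[5] deliver 0→4 → N4(lead b9 [-])
[6] deliver 4→1 → N1(foll b9 [-])
[7] deliver 1→4 → ∅
[8] propose(4,'w') → ∅
[9] deliver 4→0 → N0(foll b9 [w])
[10] deliver 0→4 → ∅
[11] timeout(0) → N0(cand b10 [w])
[12] deliver 0→3 → N3(foll b10 [-])
[13] deliver 3→0 → ∅
[14] deliver 0→1 → N1(foll b10 [-])
[15] deliver 1→0 → N0(lead b10 [w])
[16] deliver 0→4 → N4(foll b10 [-])
[17] deliver 4→0 → ∅
[18] crash(2) → N2(✗foll b9 [-])
[19] recover(2) → N2(foll b9 [-])
[20] propose(4,'q') → ∅
[21] crash(1) → N1(✗foll b10 [-])
[22] recover(1) → N1(foll b10 [-])

empty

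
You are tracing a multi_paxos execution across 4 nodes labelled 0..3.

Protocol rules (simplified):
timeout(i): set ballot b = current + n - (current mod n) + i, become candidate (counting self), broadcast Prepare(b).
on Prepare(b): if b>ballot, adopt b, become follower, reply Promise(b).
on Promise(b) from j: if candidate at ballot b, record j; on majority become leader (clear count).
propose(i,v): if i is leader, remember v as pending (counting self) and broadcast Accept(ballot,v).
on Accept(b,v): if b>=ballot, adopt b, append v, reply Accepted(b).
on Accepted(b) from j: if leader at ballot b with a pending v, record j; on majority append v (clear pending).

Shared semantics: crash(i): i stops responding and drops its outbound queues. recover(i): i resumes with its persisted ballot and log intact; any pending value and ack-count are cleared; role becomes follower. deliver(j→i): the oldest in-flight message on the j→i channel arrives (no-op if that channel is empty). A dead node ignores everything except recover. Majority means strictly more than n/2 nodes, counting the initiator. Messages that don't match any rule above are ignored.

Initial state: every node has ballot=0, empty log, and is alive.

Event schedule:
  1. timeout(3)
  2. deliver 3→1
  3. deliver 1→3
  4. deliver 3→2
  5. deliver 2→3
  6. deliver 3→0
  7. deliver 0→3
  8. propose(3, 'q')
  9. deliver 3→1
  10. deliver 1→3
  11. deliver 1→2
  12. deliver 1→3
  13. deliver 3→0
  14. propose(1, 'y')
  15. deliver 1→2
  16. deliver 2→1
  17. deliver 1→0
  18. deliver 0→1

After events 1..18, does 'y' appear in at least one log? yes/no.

1. timeout(3):  <3:cand b7 ->
2. deliver 3→1:  <1:foll b7 ->
3. deliver 1→3:  nop
4. deliver 3→2:  <2:foll b7 ->
5. deliver 2→3:  <3:lead b7 ->
6. deliver 3→0:  <0:foll b7 ->
7. deliver 0→3:  nop
8. propose(3,'q'):  nop
9. deliver 3→1:  <1:foll b7 q>
10. deliver 1→3:  nop
11. deliver 1→2:  nop
12. deliver 1→3:  nop
13. deliver 3→0:  <0:foll b7 q>
14. propose(1,'y'):  nop
15. deliver 1→2:  nop
16. deliver 2→1:  nop
17. deliver 1→0:  nop
18. deliver 0→1:  nop

no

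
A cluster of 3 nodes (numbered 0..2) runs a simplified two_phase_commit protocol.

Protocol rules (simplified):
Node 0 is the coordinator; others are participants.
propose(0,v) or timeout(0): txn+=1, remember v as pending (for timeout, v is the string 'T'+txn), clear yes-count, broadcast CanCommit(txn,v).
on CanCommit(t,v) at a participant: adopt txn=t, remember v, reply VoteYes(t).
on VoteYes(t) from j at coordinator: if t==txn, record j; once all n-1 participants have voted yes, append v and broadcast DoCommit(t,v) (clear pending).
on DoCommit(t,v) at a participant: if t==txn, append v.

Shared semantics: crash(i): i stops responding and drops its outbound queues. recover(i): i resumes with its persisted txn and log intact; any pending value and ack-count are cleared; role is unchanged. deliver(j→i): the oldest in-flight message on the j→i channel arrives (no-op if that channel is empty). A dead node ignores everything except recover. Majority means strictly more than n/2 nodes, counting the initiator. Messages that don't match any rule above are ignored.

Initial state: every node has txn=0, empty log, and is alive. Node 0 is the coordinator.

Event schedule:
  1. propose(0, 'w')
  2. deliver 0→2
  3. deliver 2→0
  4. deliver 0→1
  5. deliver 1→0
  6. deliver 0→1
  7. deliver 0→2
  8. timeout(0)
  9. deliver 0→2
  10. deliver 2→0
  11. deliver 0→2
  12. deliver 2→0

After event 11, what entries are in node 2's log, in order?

w

step 1 propose(0,'w'): 0={coor,t=1,log=-}
step 2 deliver 0→2: 2={part,t=1,log=-}
step 3 deliver 2→0: —
step 4 deliver 0→1: 1={part,t=1,log=-}
step 5 deliver 1→0: 0={coor,t=1,log=w}
step 6 deliver 0→1: 1={part,t=1,log=w}
step 7 deliver 0→2: 2={part,t=1,log=w}
step 8 timeout(0): 0={coor,t=2,log=w}
step 9 deliver 0→2: 2={part,t=2,log=w}
step 10 deliver 2→0: —
step 11 deliver 0→2: —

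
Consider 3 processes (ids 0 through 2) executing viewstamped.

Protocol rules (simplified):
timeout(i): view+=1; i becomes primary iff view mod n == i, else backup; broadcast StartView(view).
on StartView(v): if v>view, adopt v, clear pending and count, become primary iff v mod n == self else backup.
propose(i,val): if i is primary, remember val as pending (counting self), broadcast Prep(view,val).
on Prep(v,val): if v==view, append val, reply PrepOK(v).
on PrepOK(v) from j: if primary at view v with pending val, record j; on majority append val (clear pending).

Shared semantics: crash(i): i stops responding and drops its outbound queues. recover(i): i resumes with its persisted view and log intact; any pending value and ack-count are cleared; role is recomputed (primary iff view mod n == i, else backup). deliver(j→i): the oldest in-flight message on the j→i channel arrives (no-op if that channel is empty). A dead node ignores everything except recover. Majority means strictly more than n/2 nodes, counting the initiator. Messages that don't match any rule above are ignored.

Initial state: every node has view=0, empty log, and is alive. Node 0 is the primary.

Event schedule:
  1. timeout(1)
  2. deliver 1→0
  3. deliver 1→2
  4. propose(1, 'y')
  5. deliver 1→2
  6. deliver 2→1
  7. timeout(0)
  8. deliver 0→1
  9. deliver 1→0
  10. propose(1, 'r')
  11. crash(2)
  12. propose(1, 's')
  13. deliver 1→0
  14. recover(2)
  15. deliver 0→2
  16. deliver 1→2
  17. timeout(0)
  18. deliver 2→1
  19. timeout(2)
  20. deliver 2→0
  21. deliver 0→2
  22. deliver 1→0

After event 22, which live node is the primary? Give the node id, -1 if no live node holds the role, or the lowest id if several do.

0

1. timeout(1):  <1:prim v1 ->
2. deliver 1→0:  <0:back v1 ->
3. deliver 1→2:  <2:back v1 ->
4. propose(1,'y'):  nop
5. deliver 1→2:  <2:back v1 y>
6. deliver 2→1:  <1:prim v1 y>
7. timeout(0):  <0:back v2 ->
8. deliver 0→1:  <1:back v2 y>
9. deliver 1→0:  nop
10. propose(1,'r'):  nop
11. crash(2):  <2:✗back v1 y>
12. propose(1,'s'):  nop
13. deliver 1→0:  nop
14. recover(2):  <2:back v1 y>
15. deliver 0→2:  <2:prim v2 y>
16. deliver 1→2:  nop
17. timeout(0):  <0:prim v3 ->
18. deliver 2→1:  nop
19. timeout(2):  <2:back v3 y>
20. deliver 2→0:  nop
21. deliver 0→2:  nop
22. deliver 1→0:  nop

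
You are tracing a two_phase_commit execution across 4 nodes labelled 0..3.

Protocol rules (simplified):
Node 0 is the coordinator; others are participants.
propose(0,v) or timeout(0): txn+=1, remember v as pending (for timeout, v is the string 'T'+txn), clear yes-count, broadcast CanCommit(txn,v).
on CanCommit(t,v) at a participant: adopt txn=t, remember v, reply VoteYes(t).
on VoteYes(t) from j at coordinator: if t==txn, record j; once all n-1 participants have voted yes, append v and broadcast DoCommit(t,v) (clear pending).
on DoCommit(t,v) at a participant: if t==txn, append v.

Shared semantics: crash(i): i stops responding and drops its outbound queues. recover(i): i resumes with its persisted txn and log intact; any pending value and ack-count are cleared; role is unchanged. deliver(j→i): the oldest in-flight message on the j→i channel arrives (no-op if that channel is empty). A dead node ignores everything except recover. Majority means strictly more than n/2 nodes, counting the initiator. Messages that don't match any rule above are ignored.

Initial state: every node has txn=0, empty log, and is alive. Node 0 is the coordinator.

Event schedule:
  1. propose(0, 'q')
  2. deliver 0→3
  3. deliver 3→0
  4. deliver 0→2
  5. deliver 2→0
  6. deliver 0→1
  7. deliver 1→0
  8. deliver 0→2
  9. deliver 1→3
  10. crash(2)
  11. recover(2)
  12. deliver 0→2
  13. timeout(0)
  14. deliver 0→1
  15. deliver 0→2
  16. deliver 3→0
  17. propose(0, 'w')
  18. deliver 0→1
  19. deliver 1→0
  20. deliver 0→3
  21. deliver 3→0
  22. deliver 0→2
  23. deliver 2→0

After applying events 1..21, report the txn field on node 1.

after 1 — propose(0,'q'): n0:coor/t1/[-]
after 2 — deliver 0→3: n3:part/t1/[-]
after 3 — deliver 3→0: ·
after 4 — deliver 0→2: n2:part/t1/[-]
after 5 — deliver 2→0: ·
after 6 — deliver 0→1: n1:part/t1/[-]
after 7 — deliver 1→0: n0:coor/t1/[q]
after 8 — deliver 0→2: n2:part/t1/[q]
after 9 — deliver 1→3: ·
after 10 — crash(2): n2:✗part/t1/[q]
after 11 — recover(2): n2:part/t1/[q]
after 12 — deliver 0→2: ·
after 13 — timeout(0): n0:coor/t2/[q]
after 14 — deliver 0→1: n1:part/t1/[q]
after 15 — deliver 0→2: n2:part/t2/[q]
after 16 — deliver 3→0: ·
after 17 — propose(0,'w'): n0:coor/t3/[q]
after 18 — deliver 0→1: n1:part/t2/[q]
after 19 — deliver 1→0: ·
after 20 — deliver 0→3: n3:part/t1/[q]
after 21 — deliver 3→0: ·

2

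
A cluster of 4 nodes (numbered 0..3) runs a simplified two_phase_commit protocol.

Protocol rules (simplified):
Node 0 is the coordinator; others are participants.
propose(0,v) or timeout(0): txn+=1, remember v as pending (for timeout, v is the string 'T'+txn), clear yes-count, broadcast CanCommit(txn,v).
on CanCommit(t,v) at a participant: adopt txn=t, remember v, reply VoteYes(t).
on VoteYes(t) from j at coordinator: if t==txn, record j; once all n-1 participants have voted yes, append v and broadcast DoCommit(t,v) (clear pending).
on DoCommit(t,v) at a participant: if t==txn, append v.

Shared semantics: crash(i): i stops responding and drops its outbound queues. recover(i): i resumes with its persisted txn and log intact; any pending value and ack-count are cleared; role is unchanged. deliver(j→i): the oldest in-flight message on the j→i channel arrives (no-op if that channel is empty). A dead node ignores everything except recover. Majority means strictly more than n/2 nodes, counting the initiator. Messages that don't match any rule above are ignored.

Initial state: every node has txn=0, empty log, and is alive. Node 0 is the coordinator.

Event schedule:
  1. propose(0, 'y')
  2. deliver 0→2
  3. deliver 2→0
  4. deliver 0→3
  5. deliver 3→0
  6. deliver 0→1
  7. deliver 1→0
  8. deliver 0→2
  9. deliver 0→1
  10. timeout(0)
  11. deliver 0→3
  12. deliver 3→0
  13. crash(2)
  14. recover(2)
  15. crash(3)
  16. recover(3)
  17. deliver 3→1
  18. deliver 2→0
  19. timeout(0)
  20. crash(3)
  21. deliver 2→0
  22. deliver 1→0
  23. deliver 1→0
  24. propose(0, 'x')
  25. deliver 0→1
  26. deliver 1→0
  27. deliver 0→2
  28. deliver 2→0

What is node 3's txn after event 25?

1

after 1 — propose(0,'y'): n0:coor/t1/[-]
after 2 — deliver 0→2: n2:part/t1/[-]
after 3 — deliver 2→0: ·
after 4 — deliver 0→3: n3:part/t1/[-]
after 5 — deliver 3→0: ·
after 6 — deliver 0→1: n1:part/t1/[-]
after 7 — deliver 1→0: n0:coor/t1/[y]
after 8 — deliver 0→2: n2:part/t1/[y]
after 9 — deliver 0→1: n1:part/t1/[y]
after 10 — timeout(0): n0:coor/t2/[y]
after 11 — deliver 0→3: n3:part/t1/[y]
after 12 — deliver 3→0: ·
after 13 — crash(2): n2:✗part/t1/[y]
after 14 — recover(2): n2:part/t1/[y]
after 15 — crash(3): n3:✗part/t1/[y]
after 16 — recover(3): n3:part/t1/[y]
after 17 — deliver 3→1: ·
after 18 — deliver 2→0: ·
after 19 — timeout(0): n0:coor/t3/[y]
after 20 — crash(3): n3:✗part/t1/[y]
after 21 — deliver 2→0: ·
after 22 — deliver 1→0: ·
after 23 — deliver 1→0: ·
after 24 — propose(0,'x'): n0:coor/t4/[y]
after 25 — deliver 0→1: n1:part/t2/[y]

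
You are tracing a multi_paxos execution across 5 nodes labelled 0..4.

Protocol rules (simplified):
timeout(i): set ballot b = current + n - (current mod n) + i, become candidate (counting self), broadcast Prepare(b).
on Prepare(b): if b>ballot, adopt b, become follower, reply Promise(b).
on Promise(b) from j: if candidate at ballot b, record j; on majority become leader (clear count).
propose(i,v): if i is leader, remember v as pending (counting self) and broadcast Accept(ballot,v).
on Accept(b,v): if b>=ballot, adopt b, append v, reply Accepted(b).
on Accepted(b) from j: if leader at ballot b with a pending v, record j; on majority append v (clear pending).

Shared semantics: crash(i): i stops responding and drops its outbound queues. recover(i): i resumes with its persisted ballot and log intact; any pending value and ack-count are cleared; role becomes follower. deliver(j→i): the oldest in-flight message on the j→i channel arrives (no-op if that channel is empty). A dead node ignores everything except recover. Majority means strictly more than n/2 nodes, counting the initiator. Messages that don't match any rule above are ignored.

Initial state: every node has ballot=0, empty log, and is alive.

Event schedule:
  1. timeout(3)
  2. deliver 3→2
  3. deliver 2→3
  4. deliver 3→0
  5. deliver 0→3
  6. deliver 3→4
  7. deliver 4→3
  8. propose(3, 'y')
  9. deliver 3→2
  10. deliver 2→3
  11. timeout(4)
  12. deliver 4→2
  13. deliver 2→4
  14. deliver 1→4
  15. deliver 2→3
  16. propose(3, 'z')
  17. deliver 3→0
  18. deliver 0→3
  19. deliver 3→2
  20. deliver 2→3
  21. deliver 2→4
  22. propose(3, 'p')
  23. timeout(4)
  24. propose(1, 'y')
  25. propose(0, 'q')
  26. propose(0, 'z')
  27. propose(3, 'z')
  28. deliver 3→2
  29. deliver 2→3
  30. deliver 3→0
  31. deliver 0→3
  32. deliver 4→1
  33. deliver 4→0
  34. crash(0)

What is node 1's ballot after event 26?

0

[1] timeout(3) → N3(cand b8 [-])
[2] deliver 3→2 → N2(foll b8 [-])
[3] deliver 2→3 → ∅
[4] deliver 3→0 → N0(foll b8 [-])
[5] deliver 0→3 → N3(lead b8 [-])
[6] deliver 3→4 → N4(foll b8 [-])
[7] deliver 4→3 → ∅
[8] propose(3,'y') → ∅
[9] deliver 3→2 → N2(foll b8 [y])
[10] deliver 2→3 → ∅
[11] timeout(4) → N4(cand b14 [-])
[12] deliver 4→2 → N2(foll b14 [y])
[13] deliver 2→4 → ∅
[14] deliver 1→4 → ∅
[15] deliver 2→3 → ∅
[16] propose(3,'z') → ∅
[17] deliver 3→0 → N0(foll b8 [y])
[18] deliver 0→3 → ∅
[19] deliver 3→2 → ∅
[20] deliver 2→3 → ∅
[21] deliver 2→4 → ∅
[22] propose(3,'p') → ∅
[23] timeout(4) → N4(cand b19 [-])
[24] propose(1,'y') → ∅
[25] propose(0,'q') → ∅
[26] propose(0,'z') → ∅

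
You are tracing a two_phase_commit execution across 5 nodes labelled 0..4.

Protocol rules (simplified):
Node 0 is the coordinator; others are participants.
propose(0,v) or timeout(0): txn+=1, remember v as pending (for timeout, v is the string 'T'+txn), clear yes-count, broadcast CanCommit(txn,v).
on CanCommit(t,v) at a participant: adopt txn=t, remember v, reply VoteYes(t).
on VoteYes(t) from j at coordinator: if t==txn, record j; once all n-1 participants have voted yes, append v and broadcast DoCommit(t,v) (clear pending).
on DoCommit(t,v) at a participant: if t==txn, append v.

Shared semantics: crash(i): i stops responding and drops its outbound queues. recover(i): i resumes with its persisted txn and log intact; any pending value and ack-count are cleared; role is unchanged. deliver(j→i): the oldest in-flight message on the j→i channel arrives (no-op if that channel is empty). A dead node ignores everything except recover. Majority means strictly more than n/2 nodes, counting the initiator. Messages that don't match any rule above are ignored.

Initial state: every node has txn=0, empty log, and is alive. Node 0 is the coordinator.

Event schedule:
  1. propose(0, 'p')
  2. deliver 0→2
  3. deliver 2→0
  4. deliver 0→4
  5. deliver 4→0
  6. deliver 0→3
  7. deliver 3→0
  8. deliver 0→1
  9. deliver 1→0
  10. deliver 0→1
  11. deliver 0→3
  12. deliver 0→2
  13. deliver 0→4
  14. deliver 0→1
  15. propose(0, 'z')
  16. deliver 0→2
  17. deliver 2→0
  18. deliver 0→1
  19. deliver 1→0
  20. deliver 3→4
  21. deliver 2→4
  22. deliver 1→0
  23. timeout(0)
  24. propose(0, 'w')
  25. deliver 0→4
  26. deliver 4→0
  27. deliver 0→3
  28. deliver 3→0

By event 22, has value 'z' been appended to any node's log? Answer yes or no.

no

1. propose(0,'p'):  <0:coor t1 ->
2. deliver 0→2:  <2:part t1 ->
3. deliver 2→0:  nop
4. deliver 0→4:  <4:part t1 ->
5. deliver 4→0:  nop
6. deliver 0→3:  <3:part t1 ->
7. deliver 3→0:  nop
8. deliver 0→1:  <1:part t1 ->
9. deliver 1→0:  <0:coor t1 p>
10. deliver 0→1:  <1:part t1 p>
11. deliver 0→3:  <3:part t1 p>
12. deliver 0→2:  <2:part t1 p>
13. deliver 0→4:  <4:part t1 p>
14. deliver 0→1:  nop
15. propose(0,'z'):  <0:coor t2 p>
16. deliver 0→2:  <2:part t2 p>
17. deliver 2→0:  nop
18. deliver 0→1:  <1:part t2 p>
19. deliver 1→0:  nop
20. deliver 3→4:  nop
21. deliver 2→4:  nop
22. deliver 1→0:  nop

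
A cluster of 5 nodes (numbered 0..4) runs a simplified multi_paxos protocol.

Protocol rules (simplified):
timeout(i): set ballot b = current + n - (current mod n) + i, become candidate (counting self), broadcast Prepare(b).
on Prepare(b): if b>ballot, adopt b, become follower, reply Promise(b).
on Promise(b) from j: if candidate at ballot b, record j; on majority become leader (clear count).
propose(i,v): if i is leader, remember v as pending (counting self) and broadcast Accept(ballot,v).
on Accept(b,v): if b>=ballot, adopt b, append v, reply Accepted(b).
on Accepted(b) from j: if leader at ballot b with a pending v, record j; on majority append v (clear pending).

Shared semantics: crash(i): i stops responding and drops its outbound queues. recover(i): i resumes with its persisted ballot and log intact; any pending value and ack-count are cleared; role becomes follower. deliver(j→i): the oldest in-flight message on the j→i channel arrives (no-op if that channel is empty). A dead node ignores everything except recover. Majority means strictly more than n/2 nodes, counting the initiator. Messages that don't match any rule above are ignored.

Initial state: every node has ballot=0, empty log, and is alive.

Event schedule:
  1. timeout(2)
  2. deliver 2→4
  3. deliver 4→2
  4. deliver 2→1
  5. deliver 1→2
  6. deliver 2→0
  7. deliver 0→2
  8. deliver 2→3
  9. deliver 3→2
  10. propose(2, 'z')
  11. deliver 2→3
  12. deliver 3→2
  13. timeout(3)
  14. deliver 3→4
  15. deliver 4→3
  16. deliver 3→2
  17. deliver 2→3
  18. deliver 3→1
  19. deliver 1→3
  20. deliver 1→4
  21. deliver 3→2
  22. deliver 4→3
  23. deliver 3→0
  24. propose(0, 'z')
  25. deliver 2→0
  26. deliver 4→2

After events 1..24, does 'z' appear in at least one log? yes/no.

1. timeout(2):  <2:cand b7 ->
2. deliver 2→4:  <4:foll b7 ->
3. deliver 4→2:  nop
4. deliver 2→1:  <1:foll b7 ->
5. deliver 1→2:  <2:lead b7 ->
6. deliver 2→0:  <0:foll b7 ->
7. deliver 0→2:  nop
8. deliver 2→3:  <3:foll b7 ->
9. deliver 3→2:  nop
10. propose(2,'z'):  nop
11. deliver 2→3:  <3:foll b7 z>
12. deliver 3→2:  nop
13. timeout(3):  <3:cand b13 z>
14. deliver 3→4:  <4:foll b13 ->
15. deliver 4→3:  nop
16. deliver 3→2:  <2:foll b13 ->
17. deliver 2→3:  <3:lead b13 z>
18. deliver 3→1:  <1:foll b13 ->
19. deliver 1→3:  nop
20. deliver 1→4:  nop
21. deliver 3→2:  nop
22. deliver 4→3:  nop
23. deliver 3→0:  <0:foll b13 ->
24. propose(0,'z'):  nop

yes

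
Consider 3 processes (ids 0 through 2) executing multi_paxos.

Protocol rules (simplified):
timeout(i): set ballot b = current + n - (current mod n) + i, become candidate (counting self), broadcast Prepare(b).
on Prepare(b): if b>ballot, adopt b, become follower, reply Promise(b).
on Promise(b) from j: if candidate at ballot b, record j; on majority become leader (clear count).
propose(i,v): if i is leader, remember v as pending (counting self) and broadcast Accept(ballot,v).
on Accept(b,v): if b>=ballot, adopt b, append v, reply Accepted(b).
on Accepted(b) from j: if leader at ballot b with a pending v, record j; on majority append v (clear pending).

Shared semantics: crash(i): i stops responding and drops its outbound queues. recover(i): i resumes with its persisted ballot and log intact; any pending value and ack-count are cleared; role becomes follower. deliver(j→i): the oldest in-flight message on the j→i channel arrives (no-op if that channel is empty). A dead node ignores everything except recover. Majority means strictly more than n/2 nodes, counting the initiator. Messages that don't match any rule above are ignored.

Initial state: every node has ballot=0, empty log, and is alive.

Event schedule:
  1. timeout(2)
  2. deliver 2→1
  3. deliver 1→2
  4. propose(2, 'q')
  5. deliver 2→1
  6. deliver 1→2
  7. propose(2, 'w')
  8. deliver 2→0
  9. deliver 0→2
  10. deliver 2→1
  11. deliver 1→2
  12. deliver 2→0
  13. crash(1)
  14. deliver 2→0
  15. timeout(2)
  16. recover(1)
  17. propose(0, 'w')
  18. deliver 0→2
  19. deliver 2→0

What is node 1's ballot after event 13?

5

[1] timeout(2) → N2(cand b5 [-])
[2] deliver 2→1 → N1(foll b5 [-])
[3] deliver 1→2 → N2(lead b5 [-])
[4] propose(2,'q') → ∅
[5] deliver 2→1 → N1(foll b5 [q])
[6] deliver 1→2 → N2(lead b5 [q])
[7] propose(2,'w') → ∅
[8] deliver 2→0 → N0(foll b5 [-])
[9] deliver 0→2 → ∅
[10] deliver 2→1 → N1(foll b5 [q,w])
[11] deliver 1→2 → N2(lead b5 [q,w])
[12] deliver 2→0 → N0(foll b5 [q])
[13] crash(1) → N1(✗foll b5 [q,w])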